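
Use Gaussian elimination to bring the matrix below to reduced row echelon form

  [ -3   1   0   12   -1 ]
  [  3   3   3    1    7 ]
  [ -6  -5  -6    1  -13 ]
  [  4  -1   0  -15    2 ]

R1 ← -1/3·R1
  [  1  -1/3   0   -4  1/3 ]
  [  3     3   3    1    7 ]
  [ -6    -5  -6    1  -13 ]
  [  4    -1   0  -15    2 ]
R2 ← R2 − 3·R1
  [  1  -1/3   0   -4  1/3 ]
  [  0     4   3   13    6 ]
  [ -6    -5  -6    1  -13 ]
  [  4    -1   0  -15    2 ]
R3 ← R3 + 6·R1
  [ 1  -1/3   0   -4  1/3 ]
  [ 0     4   3   13    6 ]
  [ 0    -7  -6  -23  -11 ]
  [ 4    -1   0  -15    2 ]
R4 ← R4 − 4·R1
  [ 1  -1/3   0   -4  1/3 ]
  [ 0     4   3   13    6 ]
  [ 0    -7  -6  -23  -11 ]
  [ 0   1/3   0    1  2/3 ]
R2 ← 1/4·R2
  [ 1  -1/3    0    -4  1/3 ]
  [ 0     1  3/4  13/4  3/2 ]
  [ 0    -7   -6   -23  -11 ]
  [ 0   1/3    0     1  2/3 ]
R3 ← R3 + 7·R2
  [ 1  -1/3     0    -4   1/3 ]
  [ 0     1   3/4  13/4   3/2 ]
  [ 0     0  -3/4  -1/4  -1/2 ]
  [ 0   1/3     0     1   2/3 ]
R4 ← R4 − 1/3·R2
  [ 1  -1/3     0     -4   1/3 ]
  [ 0     1   3/4   13/4   3/2 ]
  [ 0     0  -3/4   -1/4  -1/2 ]
  [ 0     0  -1/4  -1/12   1/6 ]
R3 ← -4/3·R3
  [ 1  -1/3     0     -4  1/3 ]
  [ 0     1   3/4   13/4  3/2 ]
  [ 0     0     1    1/3  2/3 ]
  [ 0     0  -1/4  -1/12  1/6 ]
R4 ← R4 + 1/4·R3
  [ 1  -1/3    0    -4  1/3 ]
  [ 0     1  3/4  13/4  3/2 ]
  [ 0     0    1   1/3  2/3 ]
  [ 0     0    0     0  1/3 ]
R4 ← 3·R4
  [ 1  -1/3    0    -4  1/3 ]
  [ 0     1  3/4  13/4  3/2 ]
  [ 0     0    1   1/3  2/3 ]
  [ 0     0    0     0    1 ]
R3 ← R3 − 2/3·R4
  [ 1  -1/3    0    -4  1/3 ]
  [ 0     1  3/4  13/4  3/2 ]
  [ 0     0    1   1/3    0 ]
  [ 0     0    0     0    1 ]
R2 ← R2 − 3/2·R4
  [ 1  -1/3    0    -4  1/3 ]
  [ 0     1  3/4  13/4    0 ]
  [ 0     0    1   1/3    0 ]
  [ 0     0    0     0    1 ]
R1 ← R1 − 1/3·R4
  [ 1  -1/3    0    -4  0 ]
  [ 0     1  3/4  13/4  0 ]
  [ 0     0    1   1/3  0 ]
  [ 0     0    0     0  1 ]
R2 ← R2 − 3/4·R3
  [ 1  -1/3  0   -4  0 ]
  [ 0     1  0    3  0 ]
  [ 0     0  1  1/3  0 ]
  [ 0     0  0    0  1 ]
R1 ← R1 + 1/3·R2
  [ 1  0  0   -3  0 ]
  [ 0  1  0    3  0 ]
  [ 0  0  1  1/3  0 ]
  [ 0  0  0    0  1 ]

[[1, 0, 0, -3, 0], [0, 1, 0, 3, 0], [0, 0, 1, 1/3, 0], [0, 0, 0, 0, 1]]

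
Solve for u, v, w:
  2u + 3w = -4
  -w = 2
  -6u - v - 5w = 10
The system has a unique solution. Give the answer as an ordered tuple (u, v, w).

(1, -6, -2)

Form the augmented matrix and row-reduce:
  [  2   0   3  |  -4 ]
  [  0   0  -1  |   2 ]
  [ -6  -1  -5  |  10 ]
R1 ← 1/2·R1
R3 ← R3 + 6·R1
R2 <=> R3
R2 ← -1·R2
R3 ← -1·R3
R2 ← R2 + 4·R3
R1 ← R1 − 3/2·R3
Reading off the last column: u = 1, v = -6, w = -2.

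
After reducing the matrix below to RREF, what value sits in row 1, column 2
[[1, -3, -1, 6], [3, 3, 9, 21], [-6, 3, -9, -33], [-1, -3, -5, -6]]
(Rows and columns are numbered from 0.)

1

R2 → R2 − 3·R1
R3 → R3 + 6·R1
R4 → R4 + R1
R2 → 1/12·R2
R3 → R3 + 15·R2
R4 → R4 + 6·R2
R3 → 4/27·R3
R4 → R4 − 3/2·R3
R2 → R2 − 1/4·R3
R1 → R1 − 6·R3
R1 → R1 + 3·R2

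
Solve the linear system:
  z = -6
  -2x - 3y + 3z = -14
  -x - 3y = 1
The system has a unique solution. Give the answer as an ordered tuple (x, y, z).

Form the augmented matrix and row-reduce:
  [  0   0  1  |   -6 ]
  [ -2  -3  3  |  -14 ]
  [ -1  -3  0  |    1 ]
r1 <=> r2
r1 → -1/2·r1
r3 → r3 + r1
r2 <=> r3
r2 → -2/3·r2
r2 → r2 − r3
r1 → r1 + 3/2·r3
r1 → r1 − 3/2·r2
Reading off the last column: x = -3, y = 2/3, z = -6.

(-3, 2/3, -6)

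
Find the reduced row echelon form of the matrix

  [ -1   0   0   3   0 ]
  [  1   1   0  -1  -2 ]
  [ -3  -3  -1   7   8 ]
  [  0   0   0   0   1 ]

R1 -> -1·R1
  [  1   0   0  -3   0 ]
  [  1   1   0  -1  -2 ]
  [ -3  -3  -1   7   8 ]
  [  0   0   0   0   1 ]
R2 -> R2 − R1
  [  1   0   0  -3   0 ]
  [  0   1   0   2  -2 ]
  [ -3  -3  -1   7   8 ]
  [  0   0   0   0   1 ]
R3 -> R3 + 3·R1
  [ 1   0   0  -3   0 ]
  [ 0   1   0   2  -2 ]
  [ 0  -3  -1  -2   8 ]
  [ 0   0   0   0   1 ]
R3 -> R3 + 3·R2
  [ 1  0   0  -3   0 ]
  [ 0  1   0   2  -2 ]
  [ 0  0  -1   4   2 ]
  [ 0  0   0   0   1 ]
R3 -> -1·R3
  [ 1  0  0  -3   0 ]
  [ 0  1  0   2  -2 ]
  [ 0  0  1  -4  -2 ]
  [ 0  0  0   0   1 ]
R3 -> R3 + 2·R4
  [ 1  0  0  -3   0 ]
  [ 0  1  0   2  -2 ]
  [ 0  0  1  -4   0 ]
  [ 0  0  0   0   1 ]
R2 -> R2 + 2·R4
  [ 1  0  0  -3  0 ]
  [ 0  1  0   2  0 ]
  [ 0  0  1  -4  0 ]
  [ 0  0  0   0  1 ]

[[1, 0, 0, -3, 0], [0, 1, 0, 2, 0], [0, 0, 1, -4, 0], [0, 0, 0, 0, 1]]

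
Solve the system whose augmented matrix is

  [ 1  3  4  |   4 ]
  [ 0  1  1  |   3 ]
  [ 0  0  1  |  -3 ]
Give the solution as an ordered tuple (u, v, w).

R2 → R2 − R3
R1 → R1 − 4·R3
R1 → R1 − 3·R2
Reading off the last column: u = -2, v = 6, w = -3.

(-2, 6, -3)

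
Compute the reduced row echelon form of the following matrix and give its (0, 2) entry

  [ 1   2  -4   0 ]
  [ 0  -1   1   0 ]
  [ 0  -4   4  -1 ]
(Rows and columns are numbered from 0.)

Multiply R2 by -1.
  [ 1   2  -4   0 ]
  [ 0   1  -1   0 ]
  [ 0  -4   4  -1 ]
Add 4 times R2 to R3.
  [ 1  2  -4   0 ]
  [ 0  1  -1   0 ]
  [ 0  0   0  -1 ]
Multiply R3 by -1.
  [ 1  2  -4  0 ]
  [ 0  1  -1  0 ]
  [ 0  0   0  1 ]
Subtract 2 times R2 from R1.
  [ 1  0  -2  0 ]
  [ 0  1  -1  0 ]
  [ 0  0   0  1 ]

-2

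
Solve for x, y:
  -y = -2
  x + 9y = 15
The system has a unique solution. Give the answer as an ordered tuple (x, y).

Form the augmented matrix and row-reduce:
  [ 0  -1  |  -2 ]
  [ 1   9  |  15 ]
ρ1 <-> ρ2
ρ2 := -1·ρ2
ρ1 := ρ1 − 9·ρ2
Reading off the last column: x = -3, y = 2.

(-3, 2)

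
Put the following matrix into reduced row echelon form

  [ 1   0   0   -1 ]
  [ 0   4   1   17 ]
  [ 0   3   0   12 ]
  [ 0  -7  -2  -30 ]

[[1, 0, 0, -1], [0, 1, 0, 4], [0, 0, 1, 1], [0, 0, 0, 0]]

ρ2 ← 1/4·ρ2
  [ 1   0    0    -1 ]
  [ 0   1  1/4  17/4 ]
  [ 0   3    0    12 ]
  [ 0  -7   -2   -30 ]
ρ3 ← ρ3 − 3·ρ2
  [ 1   0     0    -1 ]
  [ 0   1   1/4  17/4 ]
  [ 0   0  -3/4  -3/4 ]
  [ 0  -7    -2   -30 ]
ρ4 ← ρ4 + 7·ρ2
  [ 1  0     0    -1 ]
  [ 0  1   1/4  17/4 ]
  [ 0  0  -3/4  -3/4 ]
  [ 0  0  -1/4  -1/4 ]
ρ3 ← -4/3·ρ3
  [ 1  0     0    -1 ]
  [ 0  1   1/4  17/4 ]
  [ 0  0     1     1 ]
  [ 0  0  -1/4  -1/4 ]
ρ4 ← ρ4 + 1/4·ρ3
  [ 1  0    0    -1 ]
  [ 0  1  1/4  17/4 ]
  [ 0  0    1     1 ]
  [ 0  0    0     0 ]
ρ2 ← ρ2 − 1/4·ρ3
  [ 1  0  0  -1 ]
  [ 0  1  0   4 ]
  [ 0  0  1   1 ]
  [ 0  0  0   0 ]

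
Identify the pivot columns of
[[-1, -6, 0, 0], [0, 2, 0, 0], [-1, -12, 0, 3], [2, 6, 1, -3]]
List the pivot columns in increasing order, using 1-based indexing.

R1 → -1·R1
  [  1    6  0   0 ]
  [  0    2  0   0 ]
  [ -1  -12  0   3 ]
  [  2    6  1  -3 ]
R3 → R3 + R1
  [ 1   6  0   0 ]
  [ 0   2  0   0 ]
  [ 0  -6  0   3 ]
  [ 2   6  1  -3 ]
R4 → R4 − 2·R1
  [ 1   6  0   0 ]
  [ 0   2  0   0 ]
  [ 0  -6  0   3 ]
  [ 0  -6  1  -3 ]
R2 → 1/2·R2
  [ 1   6  0   0 ]
  [ 0   1  0   0 ]
  [ 0  -6  0   3 ]
  [ 0  -6  1  -3 ]
R3 → R3 + 6·R2
  [ 1   6  0   0 ]
  [ 0   1  0   0 ]
  [ 0   0  0   3 ]
  [ 0  -6  1  -3 ]
R4 → R4 + 6·R2
  [ 1  6  0   0 ]
  [ 0  1  0   0 ]
  [ 0  0  0   3 ]
  [ 0  0  1  -3 ]
R3 <-> R4
  [ 1  6  0   0 ]
  [ 0  1  0   0 ]
  [ 0  0  1  -3 ]
  [ 0  0  0   3 ]
R4 → 1/3·R4
  [ 1  6  0   0 ]
  [ 0  1  0   0 ]
  [ 0  0  1  -3 ]
  [ 0  0  0   1 ]
R3 → R3 + 3·R4
  [ 1  6  0  0 ]
  [ 0  1  0  0 ]
  [ 0  0  1  0 ]
  [ 0  0  0  1 ]
R1 → R1 − 6·R2
  [ 1  0  0  0 ]
  [ 0  1  0  0 ]
  [ 0  0  1  0 ]
  [ 0  0  0  1 ]
Pivot columns are the columns containing a leading 1.

1, 2, 3, 4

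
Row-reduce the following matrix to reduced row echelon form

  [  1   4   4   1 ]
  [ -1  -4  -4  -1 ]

ρ2 → ρ2 + ρ1
  [ 1  4  4  1 ]
  [ 0  0  0  0 ]

[[1, 4, 4, 1], [0, 0, 0, 0]]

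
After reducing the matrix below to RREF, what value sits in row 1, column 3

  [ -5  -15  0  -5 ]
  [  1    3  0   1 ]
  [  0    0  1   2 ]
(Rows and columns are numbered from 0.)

r1 -> -1/5·r1
  [ 1  3  0  1 ]
  [ 1  3  0  1 ]
  [ 0  0  1  2 ]
r2 -> r2 − r1
  [ 1  3  0  1 ]
  [ 0  0  0  0 ]
  [ 0  0  1  2 ]
r2 ↔ r3
  [ 1  3  0  1 ]
  [ 0  0  1  2 ]
  [ 0  0  0  0 ]

2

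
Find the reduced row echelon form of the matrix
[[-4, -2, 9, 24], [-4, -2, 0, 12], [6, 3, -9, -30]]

[[1, 1/2, 0, -3], [0, 0, 1, 4/3], [0, 0, 0, 0]]

R1 ← -1/4·R1
  [  1  1/2  -9/4   -6 ]
  [ -4   -2     0   12 ]
  [  6    3    -9  -30 ]
R2 ← R2 + 4·R1
  [ 1  1/2  -9/4   -6 ]
  [ 0    0    -9  -12 ]
  [ 6    3    -9  -30 ]
R3 ← R3 − 6·R1
  [ 1  1/2  -9/4   -6 ]
  [ 0    0    -9  -12 ]
  [ 0    0   9/2    6 ]
R2 ← -1/9·R2
  [ 1  1/2  -9/4   -6 ]
  [ 0    0     1  4/3 ]
  [ 0    0   9/2    6 ]
R3 ← R3 − 9/2·R2
  [ 1  1/2  -9/4   -6 ]
  [ 0    0     1  4/3 ]
  [ 0    0     0    0 ]
R1 ← R1 + 9/4·R2
  [ 1  1/2  0   -3 ]
  [ 0    0  1  4/3 ]
  [ 0    0  0    0 ]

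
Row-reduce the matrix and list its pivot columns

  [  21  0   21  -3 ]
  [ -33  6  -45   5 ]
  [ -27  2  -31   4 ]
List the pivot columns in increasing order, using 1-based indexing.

1, 2, 4

r1 → 1/21·r1
r2 → r2 + 33·r1
r3 → r3 + 27·r1
r2 → 1/6·r2
r3 → r3 − 2·r2
r3 → 21·r3
r2 → r2 − 1/21·r3
r1 → r1 + 1/7·r3
Pivot columns are the columns containing a leading 1.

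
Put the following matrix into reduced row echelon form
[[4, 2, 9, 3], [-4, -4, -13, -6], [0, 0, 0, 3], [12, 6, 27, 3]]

R1 := 1/4·R1
  [  1  1/2  9/4  3/4 ]
  [ -4   -4  -13   -6 ]
  [  0    0    0    3 ]
  [ 12    6   27    3 ]
R2 := R2 + 4·R1
  [  1  1/2  9/4  3/4 ]
  [  0   -2   -4   -3 ]
  [  0    0    0    3 ]
  [ 12    6   27    3 ]
R4 := R4 − 12·R1
  [ 1  1/2  9/4  3/4 ]
  [ 0   -2   -4   -3 ]
  [ 0    0    0    3 ]
  [ 0    0    0   -6 ]
R2 := -1/2·R2
  [ 1  1/2  9/4  3/4 ]
  [ 0    1    2  3/2 ]
  [ 0    0    0    3 ]
  [ 0    0    0   -6 ]
R3 := 1/3·R3
  [ 1  1/2  9/4  3/4 ]
  [ 0    1    2  3/2 ]
  [ 0    0    0    1 ]
  [ 0    0    0   -6 ]
R4 := R4 + 6·R3
  [ 1  1/2  9/4  3/4 ]
  [ 0    1    2  3/2 ]
  [ 0    0    0    1 ]
  [ 0    0    0    0 ]
R2 := R2 − 3/2·R3
  [ 1  1/2  9/4  3/4 ]
  [ 0    1    2    0 ]
  [ 0    0    0    1 ]
  [ 0    0    0    0 ]
R1 := R1 − 3/4·R3
  [ 1  1/2  9/4  0 ]
  [ 0    1    2  0 ]
  [ 0    0    0  1 ]
  [ 0    0    0  0 ]
R1 := R1 − 1/2·R2
  [ 1  0  5/4  0 ]
  [ 0  1    2  0 ]
  [ 0  0    0  1 ]
  [ 0  0    0  0 ]

[[1, 0, 5/4, 0], [0, 1, 2, 0], [0, 0, 0, 1], [0, 0, 0, 0]]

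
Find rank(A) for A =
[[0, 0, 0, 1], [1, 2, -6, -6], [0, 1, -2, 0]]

rank = 3

r1 ↔ r2
  [ 1  2  -6  -6 ]
  [ 0  0   0   1 ]
  [ 0  1  -2   0 ]
r2 ↔ r3
  [ 1  2  -6  -6 ]
  [ 0  1  -2   0 ]
  [ 0  0   0   1 ]
r1 → r1 + 6·r3
  [ 1  2  -6  0 ]
  [ 0  1  -2  0 ]
  [ 0  0   0  1 ]
r1 → r1 − 2·r2
  [ 1  0  -2  0 ]
  [ 0  1  -2  0 ]
  [ 0  0   0  1 ]
The reduced form has 3 nonzero rows.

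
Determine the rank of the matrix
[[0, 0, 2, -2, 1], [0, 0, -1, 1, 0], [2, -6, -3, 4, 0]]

rank = 3

R1 <-> R3
  [ 2  -6  -3   4  0 ]
  [ 0   0  -1   1  0 ]
  [ 0   0   2  -2  1 ]
R1 := 1/2·R1
  [ 1  -3  -3/2   2  0 ]
  [ 0   0    -1   1  0 ]
  [ 0   0     2  -2  1 ]
R2 := -1·R2
  [ 1  -3  -3/2   2  0 ]
  [ 0   0     1  -1  0 ]
  [ 0   0     2  -2  1 ]
R3 := R3 − 2·R2
  [ 1  -3  -3/2   2  0 ]
  [ 0   0     1  -1  0 ]
  [ 0   0     0   0  1 ]
R1 := R1 + 3/2·R2
  [ 1  -3  0  1/2  0 ]
  [ 0   0  1   -1  0 ]
  [ 0   0  0    0  1 ]
The reduced form has 3 nonzero rows.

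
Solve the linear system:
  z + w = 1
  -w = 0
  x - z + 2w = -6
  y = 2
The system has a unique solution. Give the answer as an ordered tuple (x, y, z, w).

Form the augmented matrix and row-reduce:
  [ 0  0   1   1  |   1 ]
  [ 0  0   0  -1  |   0 ]
  [ 1  0  -1   2  |  -6 ]
  [ 0  1   0   0  |   2 ]
ρ1 <-> ρ3
  [ 1  0  -1   2  |  -6 ]
  [ 0  0   0  -1  |   0 ]
  [ 0  0   1   1  |   1 ]
  [ 0  1   0   0  |   2 ]
ρ2 <-> ρ4
  [ 1  0  -1   2  |  -6 ]
  [ 0  1   0   0  |   2 ]
  [ 0  0   1   1  |   1 ]
  [ 0  0   0  -1  |   0 ]
ρ4 ← -1·ρ4
  [ 1  0  -1  2  |  -6 ]
  [ 0  1   0  0  |   2 ]
  [ 0  0   1  1  |   1 ]
  [ 0  0   0  1  |   0 ]
ρ3 ← ρ3 − ρ4
  [ 1  0  -1  2  |  -6 ]
  [ 0  1   0  0  |   2 ]
  [ 0  0   1  0  |   1 ]
  [ 0  0   0  1  |   0 ]
ρ1 ← ρ1 − 2·ρ4
  [ 1  0  -1  0  |  -6 ]
  [ 0  1   0  0  |   2 ]
  [ 0  0   1  0  |   1 ]
  [ 0  0   0  1  |   0 ]
ρ1 ← ρ1 + ρ3
  [ 1  0  0  0  |  -5 ]
  [ 0  1  0  0  |   2 ]
  [ 0  0  1  0  |   1 ]
  [ 0  0  0  1  |   0 ]
Reading off the last column: x = -5, y = 2, z = 1, w = 0.

(-5, 2, 1, 0)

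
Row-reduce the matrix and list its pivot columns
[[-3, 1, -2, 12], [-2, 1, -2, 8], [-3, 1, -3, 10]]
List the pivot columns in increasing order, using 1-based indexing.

1, 2, 3

R1 ← -1/3·R1
  [  1  -1/3  2/3  -4 ]
  [ -2     1   -2   8 ]
  [ -3     1   -3  10 ]
R2 ← R2 + 2·R1
  [  1  -1/3   2/3  -4 ]
  [  0   1/3  -2/3   0 ]
  [ -3     1    -3  10 ]
R3 ← R3 + 3·R1
  [ 1  -1/3   2/3  -4 ]
  [ 0   1/3  -2/3   0 ]
  [ 0     0    -1  -2 ]
R2 ← 3·R2
  [ 1  -1/3  2/3  -4 ]
  [ 0     1   -2   0 ]
  [ 0     0   -1  -2 ]
R3 ← -1·R3
  [ 1  -1/3  2/3  -4 ]
  [ 0     1   -2   0 ]
  [ 0     0    1   2 ]
R2 ← R2 + 2·R3
  [ 1  -1/3  2/3  -4 ]
  [ 0     1    0   4 ]
  [ 0     0    1   2 ]
R1 ← R1 − 2/3·R3
  [ 1  -1/3  0  -16/3 ]
  [ 0     1  0      4 ]
  [ 0     0  1      2 ]
R1 ← R1 + 1/3·R2
  [ 1  0  0  -4 ]
  [ 0  1  0   4 ]
  [ 0  0  1   2 ]
Pivot columns are the columns containing a leading 1.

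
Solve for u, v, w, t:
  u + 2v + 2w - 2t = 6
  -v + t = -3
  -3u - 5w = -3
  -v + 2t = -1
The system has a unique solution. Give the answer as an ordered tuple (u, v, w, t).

Form the augmented matrix and row-reduce:
  [  1   2   2  -2  |   6 ]
  [  0  -1   0   1  |  -3 ]
  [ -3   0  -5   0  |  -3 ]
  [  0  -1   0   2  |  -1 ]
Add 3 times ρ1 to ρ3.
  [ 1   2  2  -2  |   6 ]
  [ 0  -1  0   1  |  -3 ]
  [ 0   6  1  -6  |  15 ]
  [ 0  -1  0   2  |  -1 ]
Multiply ρ2 by -1.
  [ 1   2  2  -2  |   6 ]
  [ 0   1  0  -1  |   3 ]
  [ 0   6  1  -6  |  15 ]
  [ 0  -1  0   2  |  -1 ]
Subtract 6 times ρ2 from ρ3.
  [ 1   2  2  -2  |   6 ]
  [ 0   1  0  -1  |   3 ]
  [ 0   0  1   0  |  -3 ]
  [ 0  -1  0   2  |  -1 ]
Add ρ2 to ρ4.
  [ 1  2  2  -2  |   6 ]
  [ 0  1  0  -1  |   3 ]
  [ 0  0  1   0  |  -3 ]
  [ 0  0  0   1  |   2 ]
Add ρ4 to ρ2.
  [ 1  2  2  -2  |   6 ]
  [ 0  1  0   0  |   5 ]
  [ 0  0  1   0  |  -3 ]
  [ 0  0  0   1  |   2 ]
Add 2 times ρ4 to ρ1.
  [ 1  2  2  0  |  10 ]
  [ 0  1  0  0  |   5 ]
  [ 0  0  1  0  |  -3 ]
  [ 0  0  0  1  |   2 ]
Subtract 2 times ρ3 from ρ1.
  [ 1  2  0  0  |  16 ]
  [ 0  1  0  0  |   5 ]
  [ 0  0  1  0  |  -3 ]
  [ 0  0  0  1  |   2 ]
Subtract 2 times ρ2 from ρ1.
  [ 1  0  0  0  |   6 ]
  [ 0  1  0  0  |   5 ]
  [ 0  0  1  0  |  -3 ]
  [ 0  0  0  1  |   2 ]
Reading off the last column: u = 6, v = 5, w = -3, t = 2.

(6, 5, -3, 2)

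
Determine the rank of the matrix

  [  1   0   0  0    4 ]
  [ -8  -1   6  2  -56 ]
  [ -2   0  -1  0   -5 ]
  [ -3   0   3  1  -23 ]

ρ2 ← ρ2 + 8·ρ1
  [  1   0   0  0    4 ]
  [  0  -1   6  2  -24 ]
  [ -2   0  -1  0   -5 ]
  [ -3   0   3  1  -23 ]
ρ3 ← ρ3 + 2·ρ1
  [  1   0   0  0    4 ]
  [  0  -1   6  2  -24 ]
  [  0   0  -1  0    3 ]
  [ -3   0   3  1  -23 ]
ρ4 ← ρ4 + 3·ρ1
  [ 1   0   0  0    4 ]
  [ 0  -1   6  2  -24 ]
  [ 0   0  -1  0    3 ]
  [ 0   0   3  1  -11 ]
ρ2 ← -1·ρ2
  [ 1  0   0   0    4 ]
  [ 0  1  -6  -2   24 ]
  [ 0  0  -1   0    3 ]
  [ 0  0   3   1  -11 ]
ρ3 ← -1·ρ3
  [ 1  0   0   0    4 ]
  [ 0  1  -6  -2   24 ]
  [ 0  0   1   0   -3 ]
  [ 0  0   3   1  -11 ]
ρ4 ← ρ4 − 3·ρ3
  [ 1  0   0   0   4 ]
  [ 0  1  -6  -2  24 ]
  [ 0  0   1   0  -3 ]
  [ 0  0   0   1  -2 ]
ρ2 ← ρ2 + 2·ρ4
  [ 1  0   0  0   4 ]
  [ 0  1  -6  0  20 ]
  [ 0  0   1  0  -3 ]
  [ 0  0   0  1  -2 ]
ρ2 ← ρ2 + 6·ρ3
  [ 1  0  0  0   4 ]
  [ 0  1  0  0   2 ]
  [ 0  0  1  0  -3 ]
  [ 0  0  0  1  -2 ]
The reduced form has 4 nonzero rows.

rank = 4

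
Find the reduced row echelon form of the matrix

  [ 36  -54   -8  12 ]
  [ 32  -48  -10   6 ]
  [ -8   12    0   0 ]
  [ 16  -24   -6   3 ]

ρ1 → 1/36·ρ1
  [  1  -3/2  -2/9  1/3 ]
  [ 32   -48   -10    6 ]
  [ -8    12     0    0 ]
  [ 16   -24    -6    3 ]
ρ2 → ρ2 − 32·ρ1
  [  1  -3/2   -2/9    1/3 ]
  [  0     0  -26/9  -14/3 ]
  [ -8    12      0      0 ]
  [ 16   -24     -6      3 ]
ρ3 → ρ3 + 8·ρ1
  [  1  -3/2   -2/9    1/3 ]
  [  0     0  -26/9  -14/3 ]
  [  0     0  -16/9    8/3 ]
  [ 16   -24     -6      3 ]
ρ4 → ρ4 − 16·ρ1
  [ 1  -3/2   -2/9    1/3 ]
  [ 0     0  -26/9  -14/3 ]
  [ 0     0  -16/9    8/3 ]
  [ 0     0  -22/9   -7/3 ]
ρ2 → -9/26·ρ2
  [ 1  -3/2   -2/9    1/3 ]
  [ 0     0      1  21/13 ]
  [ 0     0  -16/9    8/3 ]
  [ 0     0  -22/9   -7/3 ]
ρ3 → ρ3 + 16/9·ρ2
  [ 1  -3/2   -2/9    1/3 ]
  [ 0     0      1  21/13 ]
  [ 0     0      0  72/13 ]
  [ 0     0  -22/9   -7/3 ]
ρ4 → ρ4 + 22/9·ρ2
  [ 1  -3/2  -2/9    1/3 ]
  [ 0     0     1  21/13 ]
  [ 0     0     0  72/13 ]
  [ 0     0     0  21/13 ]
ρ3 → 13/72·ρ3
  [ 1  -3/2  -2/9    1/3 ]
  [ 0     0     1  21/13 ]
  [ 0     0     0      1 ]
  [ 0     0     0  21/13 ]
ρ4 → ρ4 − 21/13·ρ3
  [ 1  -3/2  -2/9    1/3 ]
  [ 0     0     1  21/13 ]
  [ 0     0     0      1 ]
  [ 0     0     0      0 ]
ρ2 → ρ2 − 21/13·ρ3
  [ 1  -3/2  -2/9  1/3 ]
  [ 0     0     1    0 ]
  [ 0     0     0    1 ]
  [ 0     0     0    0 ]
ρ1 → ρ1 − 1/3·ρ3
  [ 1  -3/2  -2/9  0 ]
  [ 0     0     1  0 ]
  [ 0     0     0  1 ]
  [ 0     0     0  0 ]
ρ1 → ρ1 + 2/9·ρ2
  [ 1  -3/2  0  0 ]
  [ 0     0  1  0 ]
  [ 0     0  0  1 ]
  [ 0     0  0  0 ]

[[1, -3/2, 0, 0], [0, 0, 1, 0], [0, 0, 0, 1], [0, 0, 0, 0]]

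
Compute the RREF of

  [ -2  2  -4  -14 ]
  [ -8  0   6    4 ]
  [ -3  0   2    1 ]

[[1, 0, 0, 1], [0, 1, 0, -2], [0, 0, 1, 2]]

R1 → -1/2·R1
R2 → R2 + 8·R1
R3 → R3 + 3·R1
R2 → -1/8·R2
R3 → R3 + 3·R2
R3 → -4·R3
R2 → R2 + 11/4·R3
R1 → R1 − 2·R3
R1 → R1 + R2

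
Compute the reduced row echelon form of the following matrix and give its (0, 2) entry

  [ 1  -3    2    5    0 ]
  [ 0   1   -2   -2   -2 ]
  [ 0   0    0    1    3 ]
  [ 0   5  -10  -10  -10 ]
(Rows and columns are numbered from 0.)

-4

Subtract 5 times ρ2 from ρ4.
Add 2 times ρ3 to ρ2.
Subtract 5 times ρ3 from ρ1.
Add 3 times ρ2 to ρ1.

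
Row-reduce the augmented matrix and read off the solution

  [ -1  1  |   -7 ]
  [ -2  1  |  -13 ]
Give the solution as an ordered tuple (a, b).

R1 ← -1·R1
  [  1  -1  |    7 ]
  [ -2   1  |  -13 ]
R2 ← R2 + 2·R1
  [ 1  -1  |  7 ]
  [ 0  -1  |  1 ]
R2 ← -1·R2
  [ 1  -1  |   7 ]
  [ 0   1  |  -1 ]
R1 ← R1 + R2
  [ 1  0  |   6 ]
  [ 0  1  |  -1 ]
Reading off the last column: a = 6, b = -1.

(6, -1)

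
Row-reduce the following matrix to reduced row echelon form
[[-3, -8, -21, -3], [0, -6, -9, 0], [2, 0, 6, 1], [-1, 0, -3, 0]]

[[1, 0, 3, 0], [0, 1, 3/2, 0], [0, 0, 0, 1], [0, 0, 0, 0]]

Multiply R1 by -1/3.
  [  1  8/3   7  1 ]
  [  0   -6  -9  0 ]
  [  2    0   6  1 ]
  [ -1    0  -3  0 ]
Subtract 2 times R1 from R3.
  [  1    8/3   7   1 ]
  [  0     -6  -9   0 ]
  [  0  -16/3  -8  -1 ]
  [ -1      0  -3   0 ]
Add R1 to R4.
  [ 1    8/3   7   1 ]
  [ 0     -6  -9   0 ]
  [ 0  -16/3  -8  -1 ]
  [ 0    8/3   4   1 ]
Multiply R2 by -1/6.
  [ 1    8/3    7   1 ]
  [ 0      1  3/2   0 ]
  [ 0  -16/3   -8  -1 ]
  [ 0    8/3    4   1 ]
Add 16/3 times R2 to R3.
  [ 1  8/3    7   1 ]
  [ 0    1  3/2   0 ]
  [ 0    0    0  -1 ]
  [ 0  8/3    4   1 ]
Subtract 8/3 times R2 from R4.
  [ 1  8/3    7   1 ]
  [ 0    1  3/2   0 ]
  [ 0    0    0  -1 ]
  [ 0    0    0   1 ]
Multiply R3 by -1.
  [ 1  8/3    7  1 ]
  [ 0    1  3/2  0 ]
  [ 0    0    0  1 ]
  [ 0    0    0  1 ]
Subtract R3 from R4.
  [ 1  8/3    7  1 ]
  [ 0    1  3/2  0 ]
  [ 0    0    0  1 ]
  [ 0    0    0  0 ]
Subtract R3 from R1.
  [ 1  8/3    7  0 ]
  [ 0    1  3/2  0 ]
  [ 0    0    0  1 ]
  [ 0    0    0  0 ]
Subtract 8/3 times R2 from R1.
  [ 1  0    3  0 ]
  [ 0  1  3/2  0 ]
  [ 0  0    0  1 ]
  [ 0  0    0  0 ]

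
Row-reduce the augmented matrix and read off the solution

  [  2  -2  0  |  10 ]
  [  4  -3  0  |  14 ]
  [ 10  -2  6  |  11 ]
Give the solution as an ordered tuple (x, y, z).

(-1, -6, 3/2)

ρ1 → 1/2·ρ1
ρ2 → ρ2 − 4·ρ1
ρ3 → ρ3 − 10·ρ1
ρ3 → ρ3 − 8·ρ2
ρ3 → 1/6·ρ3
ρ1 → ρ1 + ρ2
Reading off the last column: x = -1, y = -6, z = 3/2.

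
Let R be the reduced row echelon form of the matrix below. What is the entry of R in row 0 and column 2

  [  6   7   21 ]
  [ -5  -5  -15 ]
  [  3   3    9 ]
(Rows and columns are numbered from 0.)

r1 := 1/6·r1
r2 := r2 + 5·r1
r3 := r3 − 3·r1
r2 := 6/5·r2
r3 := r3 + 1/2·r2
r1 := r1 − 7/6·r2

0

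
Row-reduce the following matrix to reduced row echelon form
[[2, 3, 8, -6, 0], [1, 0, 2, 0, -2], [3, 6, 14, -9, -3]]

r1 → 1/2·r1
  [ 1  3/2   4  -3   0 ]
  [ 1    0   2   0  -2 ]
  [ 3    6  14  -9  -3 ]
r2 → r2 − r1
  [ 1   3/2   4  -3   0 ]
  [ 0  -3/2  -2   3  -2 ]
  [ 3     6  14  -9  -3 ]
r3 → r3 − 3·r1
  [ 1   3/2   4  -3   0 ]
  [ 0  -3/2  -2   3  -2 ]
  [ 0   3/2   2   0  -3 ]
r2 → -2/3·r2
  [ 1  3/2    4  -3    0 ]
  [ 0    1  4/3  -2  4/3 ]
  [ 0  3/2    2   0   -3 ]
r3 → r3 − 3/2·r2
  [ 1  3/2    4  -3    0 ]
  [ 0    1  4/3  -2  4/3 ]
  [ 0    0    0   3   -5 ]
r3 → 1/3·r3
  [ 1  3/2    4  -3     0 ]
  [ 0    1  4/3  -2   4/3 ]
  [ 0    0    0   1  -5/3 ]
r2 → r2 + 2·r3
  [ 1  3/2    4  -3     0 ]
  [ 0    1  4/3   0    -2 ]
  [ 0    0    0   1  -5/3 ]
r1 → r1 + 3·r3
  [ 1  3/2    4  0    -5 ]
  [ 0    1  4/3  0    -2 ]
  [ 0    0    0  1  -5/3 ]
r1 → r1 − 3/2·r2
  [ 1  0    2  0    -2 ]
  [ 0  1  4/3  0    -2 ]
  [ 0  0    0  1  -5/3 ]

[[1, 0, 2, 0, -2], [0, 1, 4/3, 0, -2], [0, 0, 0, 1, -5/3]]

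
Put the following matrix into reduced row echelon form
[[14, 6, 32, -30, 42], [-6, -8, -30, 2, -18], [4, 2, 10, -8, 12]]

[[1, 0, 1, -3, 3], [0, 1, 3, 2, 0], [0, 0, 0, 0, 0]]

R1 := 1/14·R1
R2 := R2 + 6·R1
R3 := R3 − 4·R1
R2 := -7/38·R2
R3 := R3 − 2/7·R2
R1 := R1 − 3/7·R2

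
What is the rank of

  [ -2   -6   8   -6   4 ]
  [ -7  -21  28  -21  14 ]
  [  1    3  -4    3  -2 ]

rank = 1

ρ1 := -1/2·ρ1
ρ2 := ρ2 + 7·ρ1
ρ3 := ρ3 − ρ1
The reduced form has 1 nonzero row.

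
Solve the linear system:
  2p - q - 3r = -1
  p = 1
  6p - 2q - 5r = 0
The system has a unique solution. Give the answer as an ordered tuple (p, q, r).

Form the augmented matrix and row-reduce:
  [ 2  -1  -3  |  -1 ]
  [ 1   0   0  |   1 ]
  [ 6  -2  -5  |   0 ]
R1 := 1/2·R1
  [ 1  -1/2  -3/2  |  -1/2 ]
  [ 1     0     0  |     1 ]
  [ 6    -2    -5  |     0 ]
R2 := R2 − R1
  [ 1  -1/2  -3/2  |  -1/2 ]
  [ 0   1/2   3/2  |   3/2 ]
  [ 6    -2    -5  |     0 ]
R3 := R3 − 6·R1
  [ 1  -1/2  -3/2  |  -1/2 ]
  [ 0   1/2   3/2  |   3/2 ]
  [ 0     1     4  |     3 ]
R2 := 2·R2
  [ 1  -1/2  -3/2  |  -1/2 ]
  [ 0     1     3  |     3 ]
  [ 0     1     4  |     3 ]
R3 := R3 − R2
  [ 1  -1/2  -3/2  |  -1/2 ]
  [ 0     1     3  |     3 ]
  [ 0     0     1  |     0 ]
R2 := R2 − 3·R3
  [ 1  -1/2  -3/2  |  -1/2 ]
  [ 0     1     0  |     3 ]
  [ 0     0     1  |     0 ]
R1 := R1 + 3/2·R3
  [ 1  -1/2  0  |  -1/2 ]
  [ 0     1  0  |     3 ]
  [ 0     0  1  |     0 ]
R1 := R1 + 1/2·R2
  [ 1  0  0  |  1 ]
  [ 0  1  0  |  3 ]
  [ 0  0  1  |  0 ]
Reading off the last column: p = 1, q = 3, r = 0.

(1, 3, 0)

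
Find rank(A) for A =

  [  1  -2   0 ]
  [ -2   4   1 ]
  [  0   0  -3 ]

rank = 2

R2 → R2 + 2·R1
R3 → R3 + 3·R2
The reduced form has 2 nonzero rows.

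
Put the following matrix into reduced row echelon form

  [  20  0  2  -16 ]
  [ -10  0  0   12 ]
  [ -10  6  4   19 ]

R1 ← 1/20·R1
R2 ← R2 + 10·R1
R3 ← R3 + 10·R1
R2 ↔ R3
R2 ← 1/6·R2
R2 ← R2 − 5/6·R3
R1 ← R1 − 1/10·R3

[[1, 0, 0, -6/5], [0, 1, 0, -3/2], [0, 0, 1, 4]]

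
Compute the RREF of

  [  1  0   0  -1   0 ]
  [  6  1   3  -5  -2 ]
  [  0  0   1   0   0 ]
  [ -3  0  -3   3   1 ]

Subtract 6 times ρ1 from ρ2.
  [  1  0   0  -1   0 ]
  [  0  1   3   1  -2 ]
  [  0  0   1   0   0 ]
  [ -3  0  -3   3   1 ]
Add 3 times ρ1 to ρ4.
  [ 1  0   0  -1   0 ]
  [ 0  1   3   1  -2 ]
  [ 0  0   1   0   0 ]
  [ 0  0  -3   0   1 ]
Add 3 times ρ3 to ρ4.
  [ 1  0  0  -1   0 ]
  [ 0  1  3   1  -2 ]
  [ 0  0  1   0   0 ]
  [ 0  0  0   0   1 ]
Add 2 times ρ4 to ρ2.
  [ 1  0  0  -1  0 ]
  [ 0  1  3   1  0 ]
  [ 0  0  1   0  0 ]
  [ 0  0  0   0  1 ]
Subtract 3 times ρ3 from ρ2.
  [ 1  0  0  -1  0 ]
  [ 0  1  0   1  0 ]
  [ 0  0  1   0  0 ]
  [ 0  0  0   0  1 ]

[[1, 0, 0, -1, 0], [0, 1, 0, 1, 0], [0, 0, 1, 0, 0], [0, 0, 0, 0, 1]]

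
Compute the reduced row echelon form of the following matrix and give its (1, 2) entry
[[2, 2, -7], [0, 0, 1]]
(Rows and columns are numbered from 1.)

1

R1 ← 1/2·R1
  [ 1  1  -7/2 ]
  [ 0  0     1 ]
R1 ← R1 + 7/2·R2
  [ 1  1  0 ]
  [ 0  0  1 ]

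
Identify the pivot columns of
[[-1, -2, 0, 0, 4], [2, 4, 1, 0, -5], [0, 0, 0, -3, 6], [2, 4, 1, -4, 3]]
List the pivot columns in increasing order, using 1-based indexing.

Multiply R1 by -1.
  [ 1  2  0   0  -4 ]
  [ 2  4  1   0  -5 ]
  [ 0  0  0  -3   6 ]
  [ 2  4  1  -4   3 ]
Subtract 2 times R1 from R2.
  [ 1  2  0   0  -4 ]
  [ 0  0  1   0   3 ]
  [ 0  0  0  -3   6 ]
  [ 2  4  1  -4   3 ]
Subtract 2 times R1 from R4.
  [ 1  2  0   0  -4 ]
  [ 0  0  1   0   3 ]
  [ 0  0  0  -3   6 ]
  [ 0  0  1  -4  11 ]
Subtract R2 from R4.
  [ 1  2  0   0  -4 ]
  [ 0  0  1   0   3 ]
  [ 0  0  0  -3   6 ]
  [ 0  0  0  -4   8 ]
Multiply R3 by -1/3.
  [ 1  2  0   0  -4 ]
  [ 0  0  1   0   3 ]
  [ 0  0  0   1  -2 ]
  [ 0  0  0  -4   8 ]
Add 4 times R3 to R4.
  [ 1  2  0  0  -4 ]
  [ 0  0  1  0   3 ]
  [ 0  0  0  1  -2 ]
  [ 0  0  0  0   0 ]
Pivot columns are the columns containing a leading 1.

1, 3, 4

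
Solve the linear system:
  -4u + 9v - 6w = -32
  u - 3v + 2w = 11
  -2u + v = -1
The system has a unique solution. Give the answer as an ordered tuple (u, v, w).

Form the augmented matrix and row-reduce:
  [ -4   9  -6  |  -32 ]
  [  1  -3   2  |   11 ]
  [ -2   1   0  |   -1 ]
R1 -> -1/4·R1
R2 -> R2 − R1
R3 -> R3 + 2·R1
R2 -> -4/3·R2
R3 -> R3 + 7/2·R2
R3 -> 3/2·R3
R2 -> R2 + 2/3·R3
R1 -> R1 − 3/2·R3
R1 -> R1 + 9/4·R2
Reading off the last column: u = -1, v = -3, w = 3/2.

(-1, -3, 3/2)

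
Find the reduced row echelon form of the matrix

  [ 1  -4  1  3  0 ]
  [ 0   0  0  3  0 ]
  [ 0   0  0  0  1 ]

[[1, -4, 1, 0, 0], [0, 0, 0, 1, 0], [0, 0, 0, 0, 1]]

R2 := 1/3·R2
  [ 1  -4  1  3  0 ]
  [ 0   0  0  1  0 ]
  [ 0   0  0  0  1 ]
R1 := R1 − 3·R2
  [ 1  -4  1  0  0 ]
  [ 0   0  0  1  0 ]
  [ 0   0  0  0  1 ]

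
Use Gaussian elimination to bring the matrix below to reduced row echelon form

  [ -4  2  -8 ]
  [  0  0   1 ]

[[1, -1/2, 0], [0, 0, 1]]

R1 := -1/4·R1
  [ 1  -1/2  2 ]
  [ 0     0  1 ]
R1 := R1 − 2·R2
  [ 1  -1/2  0 ]
  [ 0     0  1 ]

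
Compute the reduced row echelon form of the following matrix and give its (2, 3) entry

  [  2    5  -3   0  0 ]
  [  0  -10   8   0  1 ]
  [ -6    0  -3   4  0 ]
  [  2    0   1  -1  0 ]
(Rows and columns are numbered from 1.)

R1 → 1/2·R1
  [  1  5/2  -3/2   0  0 ]
  [  0  -10     8   0  1 ]
  [ -6    0    -3   4  0 ]
  [  2    0     1  -1  0 ]
R3 → R3 + 6·R1
  [ 1  5/2  -3/2   0  0 ]
  [ 0  -10     8   0  1 ]
  [ 0   15   -12   4  0 ]
  [ 2    0     1  -1  0 ]
R4 → R4 − 2·R1
  [ 1  5/2  -3/2   0  0 ]
  [ 0  -10     8   0  1 ]
  [ 0   15   -12   4  0 ]
  [ 0   -5     4  -1  0 ]
R2 → -1/10·R2
  [ 1  5/2  -3/2   0      0 ]
  [ 0    1  -4/5   0  -1/10 ]
  [ 0   15   -12   4      0 ]
  [ 0   -5     4  -1      0 ]
R3 → R3 − 15·R2
  [ 1  5/2  -3/2   0      0 ]
  [ 0    1  -4/5   0  -1/10 ]
  [ 0    0     0   4    3/2 ]
  [ 0   -5     4  -1      0 ]
R4 → R4 + 5·R2
  [ 1  5/2  -3/2   0      0 ]
  [ 0    1  -4/5   0  -1/10 ]
  [ 0    0     0   4    3/2 ]
  [ 0    0     0  -1   -1/2 ]
R3 → 1/4·R3
  [ 1  5/2  -3/2   0      0 ]
  [ 0    1  -4/5   0  -1/10 ]
  [ 0    0     0   1    3/8 ]
  [ 0    0     0  -1   -1/2 ]
R4 → R4 + R3
  [ 1  5/2  -3/2  0      0 ]
  [ 0    1  -4/5  0  -1/10 ]
  [ 0    0     0  1    3/8 ]
  [ 0    0     0  0   -1/8 ]
R4 → -8·R4
  [ 1  5/2  -3/2  0      0 ]
  [ 0    1  -4/5  0  -1/10 ]
  [ 0    0     0  1    3/8 ]
  [ 0    0     0  0      1 ]
R3 → R3 − 3/8·R4
  [ 1  5/2  -3/2  0      0 ]
  [ 0    1  -4/5  0  -1/10 ]
  [ 0    0     0  1      0 ]
  [ 0    0     0  0      1 ]
R2 → R2 + 1/10·R4
  [ 1  5/2  -3/2  0  0 ]
  [ 0    1  -4/5  0  0 ]
  [ 0    0     0  1  0 ]
  [ 0    0     0  0  1 ]
R1 → R1 − 5/2·R2
  [ 1  0   1/2  0  0 ]
  [ 0  1  -4/5  0  0 ]
  [ 0  0     0  1  0 ]
  [ 0  0     0  0  1 ]

-4/5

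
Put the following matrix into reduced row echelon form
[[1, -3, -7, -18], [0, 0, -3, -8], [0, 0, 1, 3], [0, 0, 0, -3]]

R2 := -1/3·R2
  [ 1  -3  -7  -18 ]
  [ 0   0   1  8/3 ]
  [ 0   0   1    3 ]
  [ 0   0   0   -3 ]
R3 := R3 − R2
  [ 1  -3  -7  -18 ]
  [ 0   0   1  8/3 ]
  [ 0   0   0  1/3 ]
  [ 0   0   0   -3 ]
R3 := 3·R3
  [ 1  -3  -7  -18 ]
  [ 0   0   1  8/3 ]
  [ 0   0   0    1 ]
  [ 0   0   0   -3 ]
R4 := R4 + 3·R3
  [ 1  -3  -7  -18 ]
  [ 0   0   1  8/3 ]
  [ 0   0   0    1 ]
  [ 0   0   0    0 ]
R2 := R2 − 8/3·R3
  [ 1  -3  -7  -18 ]
  [ 0   0   1    0 ]
  [ 0   0   0    1 ]
  [ 0   0   0    0 ]
R1 := R1 + 18·R3
  [ 1  -3  -7  0 ]
  [ 0   0   1  0 ]
  [ 0   0   0  1 ]
  [ 0   0   0  0 ]
R1 := R1 + 7·R2
  [ 1  -3  0  0 ]
  [ 0   0  1  0 ]
  [ 0   0  0  1 ]
  [ 0   0  0  0 ]

[[1, -3, 0, 0], [0, 0, 1, 0], [0, 0, 0, 1], [0, 0, 0, 0]]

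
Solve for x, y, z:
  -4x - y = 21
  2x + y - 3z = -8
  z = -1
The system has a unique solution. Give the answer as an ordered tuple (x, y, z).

Form the augmented matrix and row-reduce:
  [ -4  -1   0  |  21 ]
  [  2   1  -3  |  -8 ]
  [  0   0   1  |  -1 ]
Multiply r1 by -1/4.
  [ 1  1/4   0  |  -21/4 ]
  [ 2    1  -3  |     -8 ]
  [ 0    0   1  |     -1 ]
Subtract 2 times r1 from r2.
  [ 1  1/4   0  |  -21/4 ]
  [ 0  1/2  -3  |    5/2 ]
  [ 0    0   1  |     -1 ]
Multiply r2 by 2.
  [ 1  1/4   0  |  -21/4 ]
  [ 0    1  -6  |      5 ]
  [ 0    0   1  |     -1 ]
Add 6 times r3 to r2.
  [ 1  1/4  0  |  -21/4 ]
  [ 0    1  0  |     -1 ]
  [ 0    0  1  |     -1 ]
Subtract 1/4 times r2 from r1.
  [ 1  0  0  |  -5 ]
  [ 0  1  0  |  -1 ]
  [ 0  0  1  |  -1 ]
Reading off the last column: x = -5, y = -1, z = -1.

(-5, -1, -1)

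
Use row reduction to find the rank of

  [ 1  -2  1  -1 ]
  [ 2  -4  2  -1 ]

rank = 2

ρ2 := ρ2 − 2·ρ1
  [ 1  -2  1  -1 ]
  [ 0   0  0   1 ]
ρ1 := ρ1 + ρ2
  [ 1  -2  1  0 ]
  [ 0   0  0  1 ]
The reduced form has 2 nonzero rows.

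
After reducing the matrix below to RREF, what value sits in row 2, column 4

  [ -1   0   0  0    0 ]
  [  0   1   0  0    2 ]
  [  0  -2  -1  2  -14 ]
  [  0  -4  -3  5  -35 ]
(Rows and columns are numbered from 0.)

4

r1 -> -1·r1
r3 -> r3 + 2·r2
r4 -> r4 + 4·r2
r3 -> -1·r3
r4 -> r4 + 3·r3
r4 -> -1·r4
r3 -> r3 + 2·r4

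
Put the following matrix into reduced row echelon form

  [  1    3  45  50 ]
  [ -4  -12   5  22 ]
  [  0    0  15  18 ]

[[1, 3, 0, -4], [0, 0, 1, 6/5], [0, 0, 0, 0]]

R2 ← R2 + 4·R1
  [ 1  3   45   50 ]
  [ 0  0  185  222 ]
  [ 0  0   15   18 ]
R2 ← 1/185·R2
  [ 1  3  45   50 ]
  [ 0  0   1  6/5 ]
  [ 0  0  15   18 ]
R3 ← R3 − 15·R2
  [ 1  3  45   50 ]
  [ 0  0   1  6/5 ]
  [ 0  0   0    0 ]
R1 ← R1 − 45·R2
  [ 1  3  0   -4 ]
  [ 0  0  1  6/5 ]
  [ 0  0  0    0 ]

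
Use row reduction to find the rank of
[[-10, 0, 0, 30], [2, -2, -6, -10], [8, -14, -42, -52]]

ρ1 → -1/10·ρ1
  [ 1    0    0   -3 ]
  [ 2   -2   -6  -10 ]
  [ 8  -14  -42  -52 ]
ρ2 → ρ2 − 2·ρ1
  [ 1    0    0   -3 ]
  [ 0   -2   -6   -4 ]
  [ 8  -14  -42  -52 ]
ρ3 → ρ3 − 8·ρ1
  [ 1    0    0   -3 ]
  [ 0   -2   -6   -4 ]
  [ 0  -14  -42  -28 ]
ρ2 → -1/2·ρ2
  [ 1    0    0   -3 ]
  [ 0    1    3    2 ]
  [ 0  -14  -42  -28 ]
ρ3 → ρ3 + 14·ρ2
  [ 1  0  0  -3 ]
  [ 0  1  3   2 ]
  [ 0  0  0   0 ]
The reduced form has 2 nonzero rows.

rank = 2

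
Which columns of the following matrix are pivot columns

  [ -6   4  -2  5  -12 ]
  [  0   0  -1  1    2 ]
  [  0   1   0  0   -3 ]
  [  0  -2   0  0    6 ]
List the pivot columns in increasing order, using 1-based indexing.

1, 2, 3

R1 ← -1/6·R1
  [ 1  -2/3  1/3  -5/6   2 ]
  [ 0     0   -1     1   2 ]
  [ 0     1    0     0  -3 ]
  [ 0    -2    0     0   6 ]
R2 <-> R3
  [ 1  -2/3  1/3  -5/6   2 ]
  [ 0     1    0     0  -3 ]
  [ 0     0   -1     1   2 ]
  [ 0    -2    0     0   6 ]
R4 ← R4 + 2·R2
  [ 1  -2/3  1/3  -5/6   2 ]
  [ 0     1    0     0  -3 ]
  [ 0     0   -1     1   2 ]
  [ 0     0    0     0   0 ]
R3 ← -1·R3
  [ 1  -2/3  1/3  -5/6   2 ]
  [ 0     1    0     0  -3 ]
  [ 0     0    1    -1  -2 ]
  [ 0     0    0     0   0 ]
R1 ← R1 − 1/3·R3
  [ 1  -2/3  0  -1/2  8/3 ]
  [ 0     1  0     0   -3 ]
  [ 0     0  1    -1   -2 ]
  [ 0     0  0     0    0 ]
R1 ← R1 + 2/3·R2
  [ 1  0  0  -1/2  2/3 ]
  [ 0  1  0     0   -3 ]
  [ 0  0  1    -1   -2 ]
  [ 0  0  0     0    0 ]
Pivot columns are the columns containing a leading 1.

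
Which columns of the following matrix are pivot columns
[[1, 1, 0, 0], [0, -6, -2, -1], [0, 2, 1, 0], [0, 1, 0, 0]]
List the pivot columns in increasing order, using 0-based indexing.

Multiply ρ2 by -1/6.
  [ 1  1    0    0 ]
  [ 0  1  1/3  1/6 ]
  [ 0  2    1    0 ]
  [ 0  1    0    0 ]
Subtract 2 times ρ2 from ρ3.
  [ 1  1    0     0 ]
  [ 0  1  1/3   1/6 ]
  [ 0  0  1/3  -1/3 ]
  [ 0  1    0     0 ]
Subtract ρ2 from ρ4.
  [ 1  1     0     0 ]
  [ 0  1   1/3   1/6 ]
  [ 0  0   1/3  -1/3 ]
  [ 0  0  -1/3  -1/6 ]
Multiply ρ3 by 3.
  [ 1  1     0     0 ]
  [ 0  1   1/3   1/6 ]
  [ 0  0     1    -1 ]
  [ 0  0  -1/3  -1/6 ]
Add 1/3 times ρ3 to ρ4.
  [ 1  1    0     0 ]
  [ 0  1  1/3   1/6 ]
  [ 0  0    1    -1 ]
  [ 0  0    0  -1/2 ]
Multiply ρ4 by -2.
  [ 1  1    0    0 ]
  [ 0  1  1/3  1/6 ]
  [ 0  0    1   -1 ]
  [ 0  0    0    1 ]
Add ρ4 to ρ3.
  [ 1  1    0    0 ]
  [ 0  1  1/3  1/6 ]
  [ 0  0    1    0 ]
  [ 0  0    0    1 ]
Subtract 1/6 times ρ4 from ρ2.
  [ 1  1    0  0 ]
  [ 0  1  1/3  0 ]
  [ 0  0    1  0 ]
  [ 0  0    0  1 ]
Subtract 1/3 times ρ3 from ρ2.
  [ 1  1  0  0 ]
  [ 0  1  0  0 ]
  [ 0  0  1  0 ]
  [ 0  0  0  1 ]
Subtract ρ2 from ρ1.
  [ 1  0  0  0 ]
  [ 0  1  0  0 ]
  [ 0  0  1  0 ]
  [ 0  0  0  1 ]
Pivot columns are the columns containing a leading 1.

0, 1, 2, 3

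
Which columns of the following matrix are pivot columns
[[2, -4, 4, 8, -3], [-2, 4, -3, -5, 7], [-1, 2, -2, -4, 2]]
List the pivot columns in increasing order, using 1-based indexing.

1, 3, 5

R1 ← 1/2·R1
R2 ← R2 + 2·R1
R3 ← R3 + R1
R3 ← 2·R3
R2 ← R2 − 4·R3
R1 ← R1 + 3/2·R3
R1 ← R1 − 2·R2
Pivot columns are the columns containing a leading 1.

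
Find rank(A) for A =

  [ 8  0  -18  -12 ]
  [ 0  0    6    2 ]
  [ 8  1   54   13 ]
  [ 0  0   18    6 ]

rank = 3

R1 → 1/8·R1
  [ 1  0  -9/4  -3/2 ]
  [ 0  0     6     2 ]
  [ 8  1    54    13 ]
  [ 0  0    18     6 ]
R3 → R3 − 8·R1
  [ 1  0  -9/4  -3/2 ]
  [ 0  0     6     2 ]
  [ 0  1    72    25 ]
  [ 0  0    18     6 ]
R2 <-> R3
  [ 1  0  -9/4  -3/2 ]
  [ 0  1    72    25 ]
  [ 0  0     6     2 ]
  [ 0  0    18     6 ]
R3 → 1/6·R3
  [ 1  0  -9/4  -3/2 ]
  [ 0  1    72    25 ]
  [ 0  0     1   1/3 ]
  [ 0  0    18     6 ]
R4 → R4 − 18·R3
  [ 1  0  -9/4  -3/2 ]
  [ 0  1    72    25 ]
  [ 0  0     1   1/3 ]
  [ 0  0     0     0 ]
R2 → R2 − 72·R3
  [ 1  0  -9/4  -3/2 ]
  [ 0  1     0     1 ]
  [ 0  0     1   1/3 ]
  [ 0  0     0     0 ]
R1 → R1 + 9/4·R3
  [ 1  0  0  -3/4 ]
  [ 0  1  0     1 ]
  [ 0  0  1   1/3 ]
  [ 0  0  0     0 ]
The reduced form has 3 nonzero rows.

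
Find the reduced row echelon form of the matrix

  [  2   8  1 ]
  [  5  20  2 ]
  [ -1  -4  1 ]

R1 -> 1/2·R1
  [  1   4  1/2 ]
  [  5  20    2 ]
  [ -1  -4    1 ]
R2 -> R2 − 5·R1
  [  1   4   1/2 ]
  [  0   0  -1/2 ]
  [ -1  -4     1 ]
R3 -> R3 + R1
  [ 1  4   1/2 ]
  [ 0  0  -1/2 ]
  [ 0  0   3/2 ]
R2 -> -2·R2
  [ 1  4  1/2 ]
  [ 0  0    1 ]
  [ 0  0  3/2 ]
R3 -> R3 − 3/2·R2
  [ 1  4  1/2 ]
  [ 0  0    1 ]
  [ 0  0    0 ]
R1 -> R1 − 1/2·R2
  [ 1  4  0 ]
  [ 0  0  1 ]
  [ 0  0  0 ]

[[1, 4, 0], [0, 0, 1], [0, 0, 0]]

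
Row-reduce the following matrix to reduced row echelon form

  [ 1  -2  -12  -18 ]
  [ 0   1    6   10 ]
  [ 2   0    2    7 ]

Subtract 2 times r1 from r3.
  [ 1  -2  -12  -18 ]
  [ 0   1    6   10 ]
  [ 0   4   26   43 ]
Subtract 4 times r2 from r3.
  [ 1  -2  -12  -18 ]
  [ 0   1    6   10 ]
  [ 0   0    2    3 ]
Multiply r3 by 1/2.
  [ 1  -2  -12  -18 ]
  [ 0   1    6   10 ]
  [ 0   0    1  3/2 ]
Subtract 6 times r3 from r2.
  [ 1  -2  -12  -18 ]
  [ 0   1    0    1 ]
  [ 0   0    1  3/2 ]
Add 12 times r3 to r1.
  [ 1  -2  0    0 ]
  [ 0   1  0    1 ]
  [ 0   0  1  3/2 ]
Add 2 times r2 to r1.
  [ 1  0  0    2 ]
  [ 0  1  0    1 ]
  [ 0  0  1  3/2 ]

[[1, 0, 0, 2], [0, 1, 0, 1], [0, 0, 1, 3/2]]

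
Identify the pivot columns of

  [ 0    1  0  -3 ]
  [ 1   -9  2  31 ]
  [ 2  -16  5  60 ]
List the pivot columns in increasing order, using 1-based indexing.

1, 2, 3

R1 ↔ R2
  [ 1   -9  2  31 ]
  [ 0    1  0  -3 ]
  [ 2  -16  5  60 ]
R3 ← R3 − 2·R1
  [ 1  -9  2  31 ]
  [ 0   1  0  -3 ]
  [ 0   2  1  -2 ]
R3 ← R3 − 2·R2
  [ 1  -9  2  31 ]
  [ 0   1  0  -3 ]
  [ 0   0  1   4 ]
R1 ← R1 − 2·R3
  [ 1  -9  0  23 ]
  [ 0   1  0  -3 ]
  [ 0   0  1   4 ]
R1 ← R1 + 9·R2
  [ 1  0  0  -4 ]
  [ 0  1  0  -3 ]
  [ 0  0  1   4 ]
Pivot columns are the columns containing a leading 1.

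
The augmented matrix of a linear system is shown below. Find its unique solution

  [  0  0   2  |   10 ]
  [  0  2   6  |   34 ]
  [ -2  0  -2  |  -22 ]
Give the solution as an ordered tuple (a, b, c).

Swap R1 and R3.
  [ -2  0  -2  |  -22 ]
  [  0  2   6  |   34 ]
  [  0  0   2  |   10 ]
Multiply R1 by -1/2.
  [ 1  0  1  |  11 ]
  [ 0  2  6  |  34 ]
  [ 0  0  2  |  10 ]
Multiply R2 by 1/2.
  [ 1  0  1  |  11 ]
  [ 0  1  3  |  17 ]
  [ 0  0  2  |  10 ]
Multiply R3 by 1/2.
  [ 1  0  1  |  11 ]
  [ 0  1  3  |  17 ]
  [ 0  0  1  |   5 ]
Subtract 3 times R3 from R2.
  [ 1  0  1  |  11 ]
  [ 0  1  0  |   2 ]
  [ 0  0  1  |   5 ]
Subtract R3 from R1.
  [ 1  0  0  |  6 ]
  [ 0  1  0  |  2 ]
  [ 0  0  1  |  5 ]
Reading off the last column: a = 6, b = 2, c = 5.

(6, 2, 5)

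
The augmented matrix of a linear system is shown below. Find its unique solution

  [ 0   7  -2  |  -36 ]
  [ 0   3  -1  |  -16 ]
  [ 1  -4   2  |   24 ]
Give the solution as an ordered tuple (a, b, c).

Swap R1 and R3.
  [ 1  -4   2  |   24 ]
  [ 0   3  -1  |  -16 ]
  [ 0   7  -2  |  -36 ]
Multiply R2 by 1/3.
  [ 1  -4     2  |     24 ]
  [ 0   1  -1/3  |  -16/3 ]
  [ 0   7    -2  |    -36 ]
Subtract 7 times R2 from R3.
  [ 1  -4     2  |     24 ]
  [ 0   1  -1/3  |  -16/3 ]
  [ 0   0   1/3  |    4/3 ]
Multiply R3 by 3.
  [ 1  -4     2  |     24 ]
  [ 0   1  -1/3  |  -16/3 ]
  [ 0   0     1  |      4 ]
Add 1/3 times R3 to R2.
  [ 1  -4  2  |  24 ]
  [ 0   1  0  |  -4 ]
  [ 0   0  1  |   4 ]
Subtract 2 times R3 from R1.
  [ 1  -4  0  |  16 ]
  [ 0   1  0  |  -4 ]
  [ 0   0  1  |   4 ]
Add 4 times R2 to R1.
  [ 1  0  0  |   0 ]
  [ 0  1  0  |  -4 ]
  [ 0  0  1  |   4 ]
Reading off the last column: a = 0, b = -4, c = 4.

(0, -4, 4)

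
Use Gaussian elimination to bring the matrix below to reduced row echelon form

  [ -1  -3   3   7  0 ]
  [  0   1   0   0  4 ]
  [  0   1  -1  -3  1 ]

[[1, 0, 0, 2, -3], [0, 1, 0, 0, 4], [0, 0, 1, 3, 3]]

R1 ← -1·R1
  [ 1  3  -3  -7  0 ]
  [ 0  1   0   0  4 ]
  [ 0  1  -1  -3  1 ]
R3 ← R3 − R2
  [ 1  3  -3  -7   0 ]
  [ 0  1   0   0   4 ]
  [ 0  0  -1  -3  -3 ]
R3 ← -1·R3
  [ 1  3  -3  -7  0 ]
  [ 0  1   0   0  4 ]
  [ 0  0   1   3  3 ]
R1 ← R1 + 3·R3
  [ 1  3  0  2  9 ]
  [ 0  1  0  0  4 ]
  [ 0  0  1  3  3 ]
R1 ← R1 − 3·R2
  [ 1  0  0  2  -3 ]
  [ 0  1  0  0   4 ]
  [ 0  0  1  3   3 ]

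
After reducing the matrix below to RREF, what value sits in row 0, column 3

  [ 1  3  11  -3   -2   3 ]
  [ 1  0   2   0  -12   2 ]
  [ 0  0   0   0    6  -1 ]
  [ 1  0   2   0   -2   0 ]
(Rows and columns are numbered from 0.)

r2 ← r2 − r1
r4 ← r4 − r1
r2 ← -1/3·r2
r4 ← r4 + 3·r2
r3 ← 1/6·r3
r4 ← r4 − 10·r3
r4 ← -3·r4
r3 ← r3 + 1/6·r4
r2 ← r2 − 1/3·r4
r1 ← r1 − 3·r4
r2 ← r2 − 10/3·r3
r1 ← r1 + 2·r3
r1 ← r1 − 3·r2

0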